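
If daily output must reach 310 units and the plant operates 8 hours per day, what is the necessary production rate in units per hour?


Formula: Production Rate = Daily Demand / Available Hours
Rate = 310 units/day / 8 hours/day
Rate = 38.8 units/hour

38.8 units/hour


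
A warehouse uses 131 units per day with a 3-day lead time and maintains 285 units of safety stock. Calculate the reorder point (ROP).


Formula: ROP = (Daily Demand * Lead Time) + Safety Stock
Demand during lead time = 131 * 3 = 393 units
ROP = 393 + 285 = 678 units

678 units


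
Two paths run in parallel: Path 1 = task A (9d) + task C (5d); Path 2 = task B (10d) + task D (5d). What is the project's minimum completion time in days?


Path 1 = 9 + 5 = 14 days
Path 2 = 10 + 5 = 15 days
Duration = max(14, 15) = 15 days

15 days


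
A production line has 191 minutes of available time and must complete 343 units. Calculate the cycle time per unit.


Formula: CT = Available Time / Number of Units
CT = 191 min / 343 units
CT = 0.56 min/unit

0.56 min/unit


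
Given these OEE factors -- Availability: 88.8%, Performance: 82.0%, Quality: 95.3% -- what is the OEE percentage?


Formula: OEE = Availability * Performance * Quality / 10000
A * P = 88.8% * 82.0% / 100 = 72.82%
OEE = 72.82% * 95.3% / 100 = 69.4%

69.4%


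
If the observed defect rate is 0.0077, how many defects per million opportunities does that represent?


DPMO = defect_rate * 1000000 = 0.0077 * 1000000

7700


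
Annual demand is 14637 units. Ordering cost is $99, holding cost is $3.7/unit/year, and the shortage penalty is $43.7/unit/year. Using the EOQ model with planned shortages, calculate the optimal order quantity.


Formula: EOQ* = sqrt(2DS/H) * sqrt((H+P)/P)
Base EOQ = sqrt(2*14637*99/3.7) = 885.03 units
Correction = sqrt((3.7+43.7)/43.7) = 1.04147
EOQ* = 885.03 * 1.04147 = 921.7 units

921.7 units


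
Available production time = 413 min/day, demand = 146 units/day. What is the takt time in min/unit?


Formula: Takt Time = Available Production Time / Customer Demand
Takt = 413 min/day / 146 units/day
Takt = 2.83 min/unit

2.83 min/unit


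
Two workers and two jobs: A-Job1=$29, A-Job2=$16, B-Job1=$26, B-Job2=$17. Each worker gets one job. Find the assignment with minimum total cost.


Option 1: A->1 + B->2 = $29 + $17 = $46
Option 2: A->2 + B->1 = $16 + $26 = $42
Min cost = min($46, $42) = $42

$42


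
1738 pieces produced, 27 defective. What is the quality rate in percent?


Formula: Quality Rate = Good Pieces / Total Pieces * 100
Good pieces = 1738 - 27 = 1711
QR = 1711 / 1738 * 100 = 98.4%

98.4%


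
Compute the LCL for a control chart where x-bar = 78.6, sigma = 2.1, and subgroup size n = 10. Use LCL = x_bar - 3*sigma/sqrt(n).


LCL = 78.6 - 3 * 2.1 / sqrt(10)

76.61


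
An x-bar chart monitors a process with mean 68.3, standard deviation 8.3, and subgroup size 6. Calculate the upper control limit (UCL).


UCL = 68.3 + 3 * 8.3 / sqrt(6)

78.47


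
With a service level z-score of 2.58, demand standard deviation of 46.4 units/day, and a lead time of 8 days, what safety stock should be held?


Formula: SS = z * sigma_d * sqrt(LT)
sqrt(LT) = sqrt(8) = 2.8284
SS = 2.58 * 46.4 * 2.8284
SS = 338.6 units

338.6 units


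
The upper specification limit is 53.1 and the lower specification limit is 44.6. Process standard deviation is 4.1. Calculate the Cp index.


Cp = (53.1 - 44.6) / (6 * 4.1)

0.35


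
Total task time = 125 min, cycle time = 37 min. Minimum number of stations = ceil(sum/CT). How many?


Formula: N_min = ceil(Sum of Task Times / Cycle Time)
N_min = ceil(125 min / 37 min) = ceil(3.3784)
N_min = 4 stations

4


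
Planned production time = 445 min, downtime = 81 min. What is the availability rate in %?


Formula: Availability = (Planned Time - Downtime) / Planned Time * 100
Uptime = 445 - 81 = 364 min
Availability = 364 / 445 * 100 = 81.8%

81.8%


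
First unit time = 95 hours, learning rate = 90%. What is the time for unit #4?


Formula: T_n = T_1 * (learning_rate)^(log2(n)) where learning_rate = rate/100
Doublings = log2(4) = 2
T_n = 95 * 0.9^2
T_n = 95 * 0.81 = 77.0 hours

77.0 hours


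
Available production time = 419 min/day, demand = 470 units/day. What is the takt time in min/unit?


Formula: Takt Time = Available Production Time / Customer Demand
Takt = 419 min/day / 470 units/day
Takt = 0.89 min/unit

0.89 min/unit


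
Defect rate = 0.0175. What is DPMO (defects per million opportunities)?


DPMO = defect_rate * 1000000 = 0.0175 * 1000000

17500


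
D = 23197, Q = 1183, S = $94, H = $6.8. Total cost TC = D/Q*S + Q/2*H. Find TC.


TC = 23197/1183 * 94 + 1183/2 * 6.8

$5865.41


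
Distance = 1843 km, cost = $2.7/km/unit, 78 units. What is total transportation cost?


TC = dist * cost * units = 1843 * 2.7 * 78 = $388135.80

$388135.80


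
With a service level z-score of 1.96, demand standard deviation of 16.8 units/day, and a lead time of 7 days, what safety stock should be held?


Formula: SS = z * sigma_d * sqrt(LT)
sqrt(LT) = sqrt(7) = 2.6458
SS = 1.96 * 16.8 * 2.6458
SS = 87.1 units

87.1 units


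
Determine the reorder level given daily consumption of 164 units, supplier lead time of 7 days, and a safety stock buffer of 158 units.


Formula: ROP = (Daily Demand * Lead Time) + Safety Stock
Demand during lead time = 164 * 7 = 1148 units
ROP = 1148 + 158 = 1306 units

1306 units


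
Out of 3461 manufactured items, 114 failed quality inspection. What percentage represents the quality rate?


Formula: Quality Rate = Good Pieces / Total Pieces * 100
Good pieces = 3461 - 114 = 3347
QR = 3347 / 3461 * 100 = 96.7%

96.7%


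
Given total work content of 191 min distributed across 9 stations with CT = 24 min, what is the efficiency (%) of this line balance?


Formula: Efficiency = Sum of Task Times / (N_stations * CT) * 100
Total station capacity = 9 stations * 24 min = 216 min
Efficiency = 191 / 216 * 100 = 88.4%

88.4%


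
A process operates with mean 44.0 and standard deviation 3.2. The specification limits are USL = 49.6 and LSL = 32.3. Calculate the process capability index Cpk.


Cpu = (49.6 - 44.0) / (3 * 3.2) = 0.58
Cpl = (44.0 - 32.3) / (3 * 3.2) = 1.22
Cpk = min(0.58, 1.22) = 0.58

0.58


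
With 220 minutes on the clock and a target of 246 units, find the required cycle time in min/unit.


Formula: CT = Available Time / Number of Units
CT = 220 min / 246 units
CT = 0.89 min/unit

0.89 min/unit


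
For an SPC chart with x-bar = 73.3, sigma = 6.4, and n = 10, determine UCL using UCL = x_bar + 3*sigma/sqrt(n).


UCL = 73.3 + 3 * 6.4 / sqrt(10)

79.37


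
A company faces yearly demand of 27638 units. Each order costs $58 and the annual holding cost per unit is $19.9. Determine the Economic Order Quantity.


Formula: EOQ = sqrt(2 * D * S / H)
Numerator: 2 * 27638 * 58 = 3206008
2DS/H = 3206008 / 19.9 = 161105.9
EOQ = sqrt(161105.9) = 401.4 units

401.4 units


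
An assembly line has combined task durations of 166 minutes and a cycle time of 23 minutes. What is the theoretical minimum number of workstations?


Formula: N_min = ceil(Sum of Task Times / Cycle Time)
N_min = ceil(166 min / 23 min) = ceil(7.2174)
N_min = 8 stations

8


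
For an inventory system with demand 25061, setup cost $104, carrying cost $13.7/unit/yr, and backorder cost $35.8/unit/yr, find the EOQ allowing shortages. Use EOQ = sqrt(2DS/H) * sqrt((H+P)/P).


Formula: EOQ* = sqrt(2DS/H) * sqrt((H+P)/P)
Base EOQ = sqrt(2*25061*104/13.7) = 616.84 units
Correction = sqrt((13.7+35.8)/35.8) = 1.17587
EOQ* = 616.84 * 1.17587 = 725.3 units

725.3 units


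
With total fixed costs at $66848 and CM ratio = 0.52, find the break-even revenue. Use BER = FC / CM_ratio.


Formula: BER = Fixed Costs / Contribution Margin Ratio
BER = $66848 / 0.52
BER = $128553.85 (to the nearest cent)

$128553.85


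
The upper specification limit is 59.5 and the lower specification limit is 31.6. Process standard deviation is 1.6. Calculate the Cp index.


Cp = (59.5 - 31.6) / (6 * 1.6)

2.91


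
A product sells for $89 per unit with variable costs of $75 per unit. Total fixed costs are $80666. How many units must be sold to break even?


Formula: BEQ = Fixed Costs / (Price - Variable Cost)
Contribution margin = $89 - $75 = $14/unit
BEQ = ceil($80666 / $14/unit) = ceil(5761.86) = 5762 units

5762 units


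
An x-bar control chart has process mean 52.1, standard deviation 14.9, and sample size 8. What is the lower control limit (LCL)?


LCL = 52.1 - 3 * 14.9 / sqrt(8)

36.3


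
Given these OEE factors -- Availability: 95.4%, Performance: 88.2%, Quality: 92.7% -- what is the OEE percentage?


Formula: OEE = Availability * Performance * Quality / 10000
A * P = 95.4% * 88.2% / 100 = 84.14%
OEE = 84.14% * 92.7% / 100 = 78.0%

78.0%


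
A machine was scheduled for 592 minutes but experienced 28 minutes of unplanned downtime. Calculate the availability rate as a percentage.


Formula: Availability = (Planned Time - Downtime) / Planned Time * 100
Uptime = 592 - 28 = 564 min
Availability = 564 / 592 * 100 = 95.3%

95.3%


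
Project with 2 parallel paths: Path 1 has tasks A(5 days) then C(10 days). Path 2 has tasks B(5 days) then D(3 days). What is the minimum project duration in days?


Path 1 = 5 + 10 = 15 days
Path 2 = 5 + 3 = 8 days
Duration = max(15, 8) = 15 days

15 days


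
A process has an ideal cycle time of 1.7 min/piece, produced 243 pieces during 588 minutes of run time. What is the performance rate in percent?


Formula: Performance = (Ideal CT * Total Count) / Run Time * 100
Ideal output time = 1.7 * 243 = 413.1 min
Performance = 413.1 / 588 * 100 = 70.3%

70.3%


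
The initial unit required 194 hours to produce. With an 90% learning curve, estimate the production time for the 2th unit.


Formula: T_n = T_1 * (learning_rate)^(log2(n)) where learning_rate = rate/100
Doublings = log2(2) = 1
T_n = 194 * 0.9^1
T_n = 194 * 0.9 = 174.6 hours

174.6 hours


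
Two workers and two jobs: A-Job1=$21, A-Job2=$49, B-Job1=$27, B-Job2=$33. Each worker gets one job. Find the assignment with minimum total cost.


Option 1: A->1 + B->2 = $21 + $33 = $54
Option 2: A->2 + B->1 = $49 + $27 = $76
Min cost = min($54, $76) = $54

$54


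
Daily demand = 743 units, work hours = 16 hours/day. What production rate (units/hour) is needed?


Formula: Production Rate = Daily Demand / Available Hours
Rate = 743 units/day / 16 hours/day
Rate = 46.4 units/hour

46.4 units/hour


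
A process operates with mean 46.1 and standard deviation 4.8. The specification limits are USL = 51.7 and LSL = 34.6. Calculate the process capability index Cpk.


Cpu = (51.7 - 46.1) / (3 * 4.8) = 0.39
Cpl = (46.1 - 34.6) / (3 * 4.8) = 0.8
Cpk = min(0.39, 0.8) = 0.39

0.39


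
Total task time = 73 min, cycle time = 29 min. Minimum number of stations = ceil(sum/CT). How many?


Formula: N_min = ceil(Sum of Task Times / Cycle Time)
N_min = ceil(73 min / 29 min) = ceil(2.5172)
N_min = 3 stations

3


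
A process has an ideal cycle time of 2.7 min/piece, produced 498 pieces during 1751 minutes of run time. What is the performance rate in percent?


Formula: Performance = (Ideal CT * Total Count) / Run Time * 100
Ideal output time = 2.7 * 498 = 1344.6 min
Performance = 1344.6 / 1751 * 100 = 76.8%

76.8%


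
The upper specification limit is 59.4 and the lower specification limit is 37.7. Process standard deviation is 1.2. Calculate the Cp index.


Cp = (59.4 - 37.7) / (6 * 1.2)

3.01


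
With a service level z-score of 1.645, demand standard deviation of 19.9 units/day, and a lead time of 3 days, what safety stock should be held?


Formula: SS = z * sigma_d * sqrt(LT)
sqrt(LT) = sqrt(3) = 1.7321
SS = 1.645 * 19.9 * 1.7321
SS = 56.7 units

56.7 units


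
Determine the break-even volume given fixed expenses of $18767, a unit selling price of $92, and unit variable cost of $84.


Formula: BEQ = Fixed Costs / (Price - Variable Cost)
Contribution margin = $92 - $84 = $8/unit
BEQ = ceil($18767 / $8/unit) = ceil(2345.88) = 2346 units

2346 units


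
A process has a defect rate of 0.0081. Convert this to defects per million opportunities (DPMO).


DPMO = defect_rate * 1000000 = 0.0081 * 1000000

8100


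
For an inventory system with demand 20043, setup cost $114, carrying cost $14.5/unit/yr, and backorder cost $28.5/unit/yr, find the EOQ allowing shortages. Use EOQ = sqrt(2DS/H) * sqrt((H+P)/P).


Formula: EOQ* = sqrt(2DS/H) * sqrt((H+P)/P)
Base EOQ = sqrt(2*20043*114/14.5) = 561.39 units
Correction = sqrt((14.5+28.5)/28.5) = 1.22832
EOQ* = 561.39 * 1.22832 = 689.6 units

689.6 units


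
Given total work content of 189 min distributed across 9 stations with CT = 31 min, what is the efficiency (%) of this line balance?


Formula: Efficiency = Sum of Task Times / (N_stations * CT) * 100
Total station capacity = 9 stations * 31 min = 279 min
Efficiency = 189 / 279 * 100 = 67.7%

67.7%


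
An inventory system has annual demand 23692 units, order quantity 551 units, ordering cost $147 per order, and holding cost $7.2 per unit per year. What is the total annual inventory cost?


TC = 23692/551 * 147 + 551/2 * 7.2

$8304.33


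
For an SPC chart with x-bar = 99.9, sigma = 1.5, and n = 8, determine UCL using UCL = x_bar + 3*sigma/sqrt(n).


UCL = 99.9 + 3 * 1.5 / sqrt(8)

101.49


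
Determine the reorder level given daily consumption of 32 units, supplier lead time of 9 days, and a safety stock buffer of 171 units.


Formula: ROP = (Daily Demand * Lead Time) + Safety Stock
Demand during lead time = 32 * 9 = 288 units
ROP = 288 + 171 = 459 units

459 units


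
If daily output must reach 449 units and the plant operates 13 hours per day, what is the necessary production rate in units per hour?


Formula: Production Rate = Daily Demand / Available Hours
Rate = 449 units/day / 13 hours/day
Rate = 34.5 units/hour

34.5 units/hour


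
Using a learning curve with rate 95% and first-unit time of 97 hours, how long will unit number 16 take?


Formula: T_n = T_1 * (learning_rate)^(log2(n)) where learning_rate = rate/100
Doublings = log2(16) = 4
T_n = 97 * 0.95^4
T_n = 97 * 0.8145 = 79.0 hours

79.0 hours


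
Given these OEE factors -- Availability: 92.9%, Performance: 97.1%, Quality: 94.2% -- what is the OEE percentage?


Formula: OEE = Availability * Performance * Quality / 10000
A * P = 92.9% * 97.1% / 100 = 90.21%
OEE = 90.21% * 94.2% / 100 = 85.0%

85.0%


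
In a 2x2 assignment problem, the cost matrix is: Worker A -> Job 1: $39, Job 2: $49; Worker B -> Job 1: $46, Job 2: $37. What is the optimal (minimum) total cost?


Option 1: A->1 + B->2 = $39 + $37 = $76
Option 2: A->2 + B->1 = $49 + $46 = $95
Min cost = min($76, $95) = $76

$76


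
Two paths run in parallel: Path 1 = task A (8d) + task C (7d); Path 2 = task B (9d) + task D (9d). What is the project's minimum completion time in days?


Path 1 = 8 + 7 = 15 days
Path 2 = 9 + 9 = 18 days
Duration = max(15, 18) = 18 days

18 days


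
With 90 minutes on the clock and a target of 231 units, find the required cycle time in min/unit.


Formula: CT = Available Time / Number of Units
CT = 90 min / 231 units
CT = 0.39 min/unit

0.39 min/unit


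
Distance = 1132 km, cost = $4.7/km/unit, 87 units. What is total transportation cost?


TC = dist * cost * units = 1132 * 4.7 * 87 = $462874.80

$462874.80


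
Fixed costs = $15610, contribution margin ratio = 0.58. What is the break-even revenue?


Formula: BER = Fixed Costs / Contribution Margin Ratio
BER = $15610 / 0.58
BER = $26913.79 (to the nearest cent)

$26913.79


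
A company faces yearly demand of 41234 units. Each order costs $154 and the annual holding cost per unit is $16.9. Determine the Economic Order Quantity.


Formula: EOQ = sqrt(2 * D * S / H)
Numerator: 2 * 41234 * 154 = 12700072
2DS/H = 12700072 / 16.9 = 751483.6
EOQ = sqrt(751483.6) = 866.9 units

866.9 units


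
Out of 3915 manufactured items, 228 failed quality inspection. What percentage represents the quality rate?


Formula: Quality Rate = Good Pieces / Total Pieces * 100
Good pieces = 3915 - 228 = 3687
QR = 3687 / 3915 * 100 = 94.2%

94.2%


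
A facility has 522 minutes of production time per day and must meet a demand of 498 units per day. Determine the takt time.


Formula: Takt Time = Available Production Time / Customer Demand
Takt = 522 min/day / 498 units/day
Takt = 1.05 min/unit

1.05 min/unit


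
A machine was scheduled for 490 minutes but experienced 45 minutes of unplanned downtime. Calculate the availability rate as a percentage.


Formula: Availability = (Planned Time - Downtime) / Planned Time * 100
Uptime = 490 - 45 = 445 min
Availability = 445 / 490 * 100 = 90.8%

90.8%


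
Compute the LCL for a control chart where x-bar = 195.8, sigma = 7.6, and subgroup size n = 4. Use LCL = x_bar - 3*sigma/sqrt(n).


LCL = 195.8 - 3 * 7.6 / sqrt(4)

184.4


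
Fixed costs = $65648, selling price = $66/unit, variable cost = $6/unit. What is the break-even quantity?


Formula: BEQ = Fixed Costs / (Price - Variable Cost)
Contribution margin = $66 - $6 = $60/unit
BEQ = ceil($65648 / $60/unit) = ceil(1094.13) = 1095 units

1095 units


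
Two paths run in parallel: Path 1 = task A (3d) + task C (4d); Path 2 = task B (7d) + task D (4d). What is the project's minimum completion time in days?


Path 1 = 3 + 4 = 7 days
Path 2 = 7 + 4 = 11 days
Duration = max(7, 11) = 11 days

11 days


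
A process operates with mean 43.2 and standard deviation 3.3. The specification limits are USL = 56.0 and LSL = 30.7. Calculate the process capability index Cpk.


Cpu = (56.0 - 43.2) / (3 * 3.3) = 1.29
Cpl = (43.2 - 30.7) / (3 * 3.3) = 1.26
Cpk = min(1.29, 1.26) = 1.26

1.26


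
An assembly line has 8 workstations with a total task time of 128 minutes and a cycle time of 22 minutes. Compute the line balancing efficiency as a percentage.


Formula: Efficiency = Sum of Task Times / (N_stations * CT) * 100
Total station capacity = 8 stations * 22 min = 176 min
Efficiency = 128 / 176 * 100 = 72.7%

72.7%


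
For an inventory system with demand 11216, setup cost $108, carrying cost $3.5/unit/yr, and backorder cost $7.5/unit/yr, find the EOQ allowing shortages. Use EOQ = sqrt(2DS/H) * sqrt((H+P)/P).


Formula: EOQ* = sqrt(2DS/H) * sqrt((H+P)/P)
Base EOQ = sqrt(2*11216*108/3.5) = 831.98 units
Correction = sqrt((3.5+7.5)/7.5) = 1.21106
EOQ* = 831.98 * 1.21106 = 1007.6 units

1007.6 units


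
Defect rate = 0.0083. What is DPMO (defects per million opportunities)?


DPMO = defect_rate * 1000000 = 0.0083 * 1000000

8300


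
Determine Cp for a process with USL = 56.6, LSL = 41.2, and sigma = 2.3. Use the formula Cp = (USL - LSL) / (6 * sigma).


Cp = (56.6 - 41.2) / (6 * 2.3)

1.12


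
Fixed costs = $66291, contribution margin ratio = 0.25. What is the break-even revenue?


Formula: BER = Fixed Costs / Contribution Margin Ratio
BER = $66291 / 0.25
BER = $265164.00 (to the nearest cent)

$265164.00


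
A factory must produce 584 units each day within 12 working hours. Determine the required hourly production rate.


Formula: Production Rate = Daily Demand / Available Hours
Rate = 584 units/day / 12 hours/day
Rate = 48.7 units/hour

48.7 units/hour


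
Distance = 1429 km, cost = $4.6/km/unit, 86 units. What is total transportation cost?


TC = dist * cost * units = 1429 * 4.6 * 86 = $565312.40

$565312.40


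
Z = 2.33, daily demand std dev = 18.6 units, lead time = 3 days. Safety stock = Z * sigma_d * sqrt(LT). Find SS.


Formula: SS = z * sigma_d * sqrt(LT)
sqrt(LT) = sqrt(3) = 1.7321
SS = 2.33 * 18.6 * 1.7321
SS = 75.1 units

75.1 units


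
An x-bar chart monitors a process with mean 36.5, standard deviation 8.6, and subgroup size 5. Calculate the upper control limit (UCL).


UCL = 36.5 + 3 * 8.6 / sqrt(5)

48.04


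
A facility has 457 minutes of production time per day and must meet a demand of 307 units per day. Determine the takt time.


Formula: Takt Time = Available Production Time / Customer Demand
Takt = 457 min/day / 307 units/day
Takt = 1.49 min/unit

1.49 min/unit


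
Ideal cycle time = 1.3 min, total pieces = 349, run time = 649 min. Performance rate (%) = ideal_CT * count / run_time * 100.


Formula: Performance = (Ideal CT * Total Count) / Run Time * 100
Ideal output time = 1.3 * 349 = 453.7 min
Performance = 453.7 / 649 * 100 = 69.9%

69.9%


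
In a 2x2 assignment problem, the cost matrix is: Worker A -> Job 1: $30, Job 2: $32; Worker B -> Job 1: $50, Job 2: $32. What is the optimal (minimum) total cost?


Option 1: A->1 + B->2 = $30 + $32 = $62
Option 2: A->2 + B->1 = $32 + $50 = $82
Min cost = min($62, $82) = $62

$62


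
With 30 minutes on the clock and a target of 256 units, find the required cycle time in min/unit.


Formula: CT = Available Time / Number of Units
CT = 30 min / 256 units
CT = 0.12 min/unit

0.12 min/unit


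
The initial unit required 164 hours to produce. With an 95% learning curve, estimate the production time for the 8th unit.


Formula: T_n = T_1 * (learning_rate)^(log2(n)) where learning_rate = rate/100
Doublings = log2(8) = 3
T_n = 164 * 0.95^3
T_n = 164 * 0.8574 = 140.6 hours

140.6 hours


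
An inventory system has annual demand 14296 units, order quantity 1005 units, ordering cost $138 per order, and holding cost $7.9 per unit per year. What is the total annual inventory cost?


TC = 14296/1005 * 138 + 1005/2 * 7.9

$5932.78


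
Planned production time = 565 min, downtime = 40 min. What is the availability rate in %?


Formula: Availability = (Planned Time - Downtime) / Planned Time * 100
Uptime = 565 - 40 = 525 min
Availability = 525 / 565 * 100 = 92.9%

92.9%


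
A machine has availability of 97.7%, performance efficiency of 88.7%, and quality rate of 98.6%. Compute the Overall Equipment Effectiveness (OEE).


Formula: OEE = Availability * Performance * Quality / 10000
A * P = 97.7% * 88.7% / 100 = 86.66%
OEE = 86.66% * 98.6% / 100 = 85.4%

85.4%


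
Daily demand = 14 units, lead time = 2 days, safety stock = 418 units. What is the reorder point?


Formula: ROP = (Daily Demand * Lead Time) + Safety Stock
Demand during lead time = 14 * 2 = 28 units
ROP = 28 + 418 = 446 units

446 units


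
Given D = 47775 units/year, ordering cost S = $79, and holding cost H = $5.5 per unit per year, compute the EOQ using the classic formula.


Formula: EOQ = sqrt(2 * D * S / H)
Numerator: 2 * 47775 * 79 = 7548450
2DS/H = 7548450 / 5.5 = 1372445.5
EOQ = sqrt(1372445.5) = 1171.5 units

1171.5 units


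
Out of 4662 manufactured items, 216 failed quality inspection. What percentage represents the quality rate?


Formula: Quality Rate = Good Pieces / Total Pieces * 100
Good pieces = 4662 - 216 = 4446
QR = 4446 / 4662 * 100 = 95.4%

95.4%


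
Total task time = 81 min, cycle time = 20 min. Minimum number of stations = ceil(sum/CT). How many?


Formula: N_min = ceil(Sum of Task Times / Cycle Time)
N_min = ceil(81 min / 20 min) = ceil(4.05)
N_min = 5 stations

5


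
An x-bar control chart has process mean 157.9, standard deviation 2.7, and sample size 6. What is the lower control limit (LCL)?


LCL = 157.9 - 3 * 2.7 / sqrt(6)

154.59


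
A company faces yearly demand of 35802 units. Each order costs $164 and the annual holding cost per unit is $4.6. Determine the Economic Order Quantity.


Formula: EOQ = sqrt(2 * D * S / H)
Numerator: 2 * 35802 * 164 = 11743056
2DS/H = 11743056 / 4.6 = 2552838.3
EOQ = sqrt(2552838.3) = 1597.8 units

1597.8 units


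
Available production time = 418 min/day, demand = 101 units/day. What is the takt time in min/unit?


Formula: Takt Time = Available Production Time / Customer Demand
Takt = 418 min/day / 101 units/day
Takt = 4.14 min/unit

4.14 min/unit


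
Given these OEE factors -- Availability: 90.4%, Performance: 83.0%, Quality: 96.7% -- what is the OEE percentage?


Formula: OEE = Availability * Performance * Quality / 10000
A * P = 90.4% * 83.0% / 100 = 75.03%
OEE = 75.03% * 96.7% / 100 = 72.6%

72.6%


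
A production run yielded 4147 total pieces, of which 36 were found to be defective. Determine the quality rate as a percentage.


Formula: Quality Rate = Good Pieces / Total Pieces * 100
Good pieces = 4147 - 36 = 4111
QR = 4111 / 4147 * 100 = 99.1%

99.1%


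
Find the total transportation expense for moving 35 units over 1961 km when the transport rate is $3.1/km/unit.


TC = dist * cost * units = 1961 * 3.1 * 35 = $212768.50

$212768.50


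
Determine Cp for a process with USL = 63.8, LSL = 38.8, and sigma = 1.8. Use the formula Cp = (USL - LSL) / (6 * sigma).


Cp = (63.8 - 38.8) / (6 * 1.8)

2.31


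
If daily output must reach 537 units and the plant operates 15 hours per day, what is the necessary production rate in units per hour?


Formula: Production Rate = Daily Demand / Available Hours
Rate = 537 units/day / 15 hours/day
Rate = 35.8 units/hour

35.8 units/hour


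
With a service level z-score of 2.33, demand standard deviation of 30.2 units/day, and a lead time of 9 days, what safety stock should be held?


Formula: SS = z * sigma_d * sqrt(LT)
sqrt(LT) = sqrt(9) = 3.0
SS = 2.33 * 30.2 * 3.0
SS = 211.1 units

211.1 units


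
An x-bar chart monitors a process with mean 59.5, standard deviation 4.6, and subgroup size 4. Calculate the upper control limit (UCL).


UCL = 59.5 + 3 * 4.6 / sqrt(4)

66.4


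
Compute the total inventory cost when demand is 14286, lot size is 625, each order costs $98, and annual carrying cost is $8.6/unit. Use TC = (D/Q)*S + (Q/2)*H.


TC = 14286/625 * 98 + 625/2 * 8.6

$4927.54


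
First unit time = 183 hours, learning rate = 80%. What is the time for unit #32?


Formula: T_n = T_1 * (learning_rate)^(log2(n)) where learning_rate = rate/100
Doublings = log2(32) = 5
T_n = 183 * 0.8^5
T_n = 183 * 0.3277 = 60.0 hours

60.0 hours


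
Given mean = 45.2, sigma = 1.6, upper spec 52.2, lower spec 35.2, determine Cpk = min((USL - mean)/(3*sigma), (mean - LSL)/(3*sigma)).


Cpu = (52.2 - 45.2) / (3 * 1.6) = 1.46
Cpl = (45.2 - 35.2) / (3 * 1.6) = 2.08
Cpk = min(1.46, 2.08) = 1.46

1.46


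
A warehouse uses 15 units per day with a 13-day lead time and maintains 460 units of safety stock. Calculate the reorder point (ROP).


Formula: ROP = (Daily Demand * Lead Time) + Safety Stock
Demand during lead time = 15 * 13 = 195 units
ROP = 195 + 460 = 655 units

655 units


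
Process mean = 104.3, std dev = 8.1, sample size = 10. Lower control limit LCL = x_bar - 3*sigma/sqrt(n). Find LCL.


LCL = 104.3 - 3 * 8.1 / sqrt(10)

96.62


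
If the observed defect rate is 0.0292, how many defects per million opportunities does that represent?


DPMO = defect_rate * 1000000 = 0.0292 * 1000000

29200


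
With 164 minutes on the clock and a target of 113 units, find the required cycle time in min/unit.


Formula: CT = Available Time / Number of Units
CT = 164 min / 113 units
CT = 1.45 min/unit

1.45 min/unit


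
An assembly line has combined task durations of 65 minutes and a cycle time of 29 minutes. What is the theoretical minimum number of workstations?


Formula: N_min = ceil(Sum of Task Times / Cycle Time)
N_min = ceil(65 min / 29 min) = ceil(2.2414)
N_min = 3 stations

3


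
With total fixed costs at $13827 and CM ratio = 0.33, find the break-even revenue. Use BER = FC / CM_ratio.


Formula: BER = Fixed Costs / Contribution Margin Ratio
BER = $13827 / 0.33
BER = $41900.00 (to the nearest cent)

$41900.00


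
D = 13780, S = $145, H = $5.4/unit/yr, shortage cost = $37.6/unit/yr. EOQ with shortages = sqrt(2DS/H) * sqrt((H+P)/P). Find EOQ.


Formula: EOQ* = sqrt(2DS/H) * sqrt((H+P)/P)
Base EOQ = sqrt(2*13780*145/5.4) = 860.25 units
Correction = sqrt((5.4+37.6)/37.6) = 1.0694
EOQ* = 860.25 * 1.0694 = 920.0 units

920.0 units


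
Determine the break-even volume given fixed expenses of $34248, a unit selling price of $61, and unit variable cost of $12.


Formula: BEQ = Fixed Costs / (Price - Variable Cost)
Contribution margin = $61 - $12 = $49/unit
BEQ = ceil($34248 / $49/unit) = ceil(698.94) = 699 units

699 units


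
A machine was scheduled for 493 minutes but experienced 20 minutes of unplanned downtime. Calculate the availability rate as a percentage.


Formula: Availability = (Planned Time - Downtime) / Planned Time * 100
Uptime = 493 - 20 = 473 min
Availability = 473 / 493 * 100 = 95.9%

95.9%


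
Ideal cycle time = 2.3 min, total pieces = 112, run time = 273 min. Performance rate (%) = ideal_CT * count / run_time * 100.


Formula: Performance = (Ideal CT * Total Count) / Run Time * 100
Ideal output time = 2.3 * 112 = 257.6 min
Performance = 257.6 / 273 * 100 = 94.4%

94.4%


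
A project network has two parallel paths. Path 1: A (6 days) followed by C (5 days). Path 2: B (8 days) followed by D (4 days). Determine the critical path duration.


Path 1 = 6 + 5 = 11 days
Path 2 = 8 + 4 = 12 days
Duration = max(11, 12) = 12 days

12 days


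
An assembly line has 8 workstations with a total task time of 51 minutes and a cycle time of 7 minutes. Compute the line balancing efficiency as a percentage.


Formula: Efficiency = Sum of Task Times / (N_stations * CT) * 100
Total station capacity = 8 stations * 7 min = 56 min
Efficiency = 51 / 56 * 100 = 91.1%

91.1%


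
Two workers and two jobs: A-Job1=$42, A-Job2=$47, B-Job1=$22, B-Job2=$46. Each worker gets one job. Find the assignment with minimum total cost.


Option 1: A->1 + B->2 = $42 + $46 = $88
Option 2: A->2 + B->1 = $47 + $22 = $69
Min cost = min($88, $69) = $69

$69


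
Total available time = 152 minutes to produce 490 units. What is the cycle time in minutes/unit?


Formula: CT = Available Time / Number of Units
CT = 152 min / 490 units
CT = 0.31 min/unit

0.31 min/unit


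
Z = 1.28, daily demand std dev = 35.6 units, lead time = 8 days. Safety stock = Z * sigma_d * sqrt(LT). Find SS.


Formula: SS = z * sigma_d * sqrt(LT)
sqrt(LT) = sqrt(8) = 2.8284
SS = 1.28 * 35.6 * 2.8284
SS = 128.9 units

128.9 units


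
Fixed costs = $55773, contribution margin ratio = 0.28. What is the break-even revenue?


Formula: BER = Fixed Costs / Contribution Margin Ratio
BER = $55773 / 0.28
BER = $199189.29 (to the nearest cent)

$199189.29


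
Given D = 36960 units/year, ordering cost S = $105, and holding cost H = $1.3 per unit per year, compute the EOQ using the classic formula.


Formula: EOQ = sqrt(2 * D * S / H)
Numerator: 2 * 36960 * 105 = 7761600
2DS/H = 7761600 / 1.3 = 5970461.5
EOQ = sqrt(5970461.5) = 2443.5 units

2443.5 units


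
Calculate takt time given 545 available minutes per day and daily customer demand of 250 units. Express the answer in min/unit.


Formula: Takt Time = Available Production Time / Customer Demand
Takt = 545 min/day / 250 units/day
Takt = 2.18 min/unit

2.18 min/unit


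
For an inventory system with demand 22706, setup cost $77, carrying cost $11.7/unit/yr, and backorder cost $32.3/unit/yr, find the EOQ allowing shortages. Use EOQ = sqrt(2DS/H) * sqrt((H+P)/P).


Formula: EOQ* = sqrt(2DS/H) * sqrt((H+P)/P)
Base EOQ = sqrt(2*22706*77/11.7) = 546.69 units
Correction = sqrt((11.7+32.3)/32.3) = 1.16715
EOQ* = 546.69 * 1.16715 = 638.1 units

638.1 units


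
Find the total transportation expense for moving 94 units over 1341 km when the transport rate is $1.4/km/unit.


TC = dist * cost * units = 1341 * 1.4 * 94 = $176475.60

$176475.60


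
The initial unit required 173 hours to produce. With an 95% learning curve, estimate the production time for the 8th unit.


Formula: T_n = T_1 * (learning_rate)^(log2(n)) where learning_rate = rate/100
Doublings = log2(8) = 3
T_n = 173 * 0.95^3
T_n = 173 * 0.8574 = 148.3 hours

148.3 hours


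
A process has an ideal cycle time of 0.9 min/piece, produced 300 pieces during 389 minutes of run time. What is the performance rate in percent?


Formula: Performance = (Ideal CT * Total Count) / Run Time * 100
Ideal output time = 0.9 * 300 = 270.0 min
Performance = 270.0 / 389 * 100 = 69.4%

69.4%


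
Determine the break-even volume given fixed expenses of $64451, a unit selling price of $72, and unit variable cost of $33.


Formula: BEQ = Fixed Costs / (Price - Variable Cost)
Contribution margin = $72 - $33 = $39/unit
BEQ = ceil($64451 / $39/unit) = ceil(1652.59) = 1653 units

1653 units


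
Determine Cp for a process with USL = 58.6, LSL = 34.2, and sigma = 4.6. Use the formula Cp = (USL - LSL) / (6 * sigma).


Cp = (58.6 - 34.2) / (6 * 4.6)

0.88


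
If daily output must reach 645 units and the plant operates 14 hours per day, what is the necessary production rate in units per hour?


Formula: Production Rate = Daily Demand / Available Hours
Rate = 645 units/day / 14 hours/day
Rate = 46.1 units/hour

46.1 units/hour


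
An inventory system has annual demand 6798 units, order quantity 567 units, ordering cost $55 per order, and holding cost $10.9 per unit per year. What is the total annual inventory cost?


TC = 6798/567 * 55 + 567/2 * 10.9

$3749.57


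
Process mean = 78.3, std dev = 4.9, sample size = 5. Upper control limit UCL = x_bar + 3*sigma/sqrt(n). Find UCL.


UCL = 78.3 + 3 * 4.9 / sqrt(5)

84.87


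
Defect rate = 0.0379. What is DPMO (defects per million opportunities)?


DPMO = defect_rate * 1000000 = 0.0379 * 1000000

37900


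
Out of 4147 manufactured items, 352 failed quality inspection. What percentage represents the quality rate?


Formula: Quality Rate = Good Pieces / Total Pieces * 100
Good pieces = 4147 - 352 = 3795
QR = 3795 / 4147 * 100 = 91.5%

91.5%


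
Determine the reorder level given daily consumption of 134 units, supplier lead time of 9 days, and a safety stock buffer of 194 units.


Formula: ROP = (Daily Demand * Lead Time) + Safety Stock
Demand during lead time = 134 * 9 = 1206 units
ROP = 1206 + 194 = 1400 units

1400 units


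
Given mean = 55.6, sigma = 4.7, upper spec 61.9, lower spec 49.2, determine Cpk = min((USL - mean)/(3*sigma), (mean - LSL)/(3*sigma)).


Cpu = (61.9 - 55.6) / (3 * 4.7) = 0.45
Cpl = (55.6 - 49.2) / (3 * 4.7) = 0.45
Cpk = min(0.45, 0.45) = 0.45

0.45


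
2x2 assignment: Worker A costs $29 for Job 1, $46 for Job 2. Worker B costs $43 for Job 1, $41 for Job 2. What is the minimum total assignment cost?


Option 1: A->1 + B->2 = $29 + $41 = $70
Option 2: A->2 + B->1 = $46 + $43 = $89
Min cost = min($70, $89) = $70

$70


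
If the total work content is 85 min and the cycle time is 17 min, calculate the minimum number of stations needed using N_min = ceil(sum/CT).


Formula: N_min = ceil(Sum of Task Times / Cycle Time)
N_min = ceil(85 min / 17 min) = ceil(5.0)
N_min = 5 stations

5


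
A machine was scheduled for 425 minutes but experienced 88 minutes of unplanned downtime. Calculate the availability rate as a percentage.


Formula: Availability = (Planned Time - Downtime) / Planned Time * 100
Uptime = 425 - 88 = 337 min
Availability = 337 / 425 * 100 = 79.3%

79.3%


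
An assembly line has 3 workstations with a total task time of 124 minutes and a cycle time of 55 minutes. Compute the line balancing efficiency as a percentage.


Formula: Efficiency = Sum of Task Times / (N_stations * CT) * 100
Total station capacity = 3 stations * 55 min = 165 min
Efficiency = 124 / 165 * 100 = 75.2%

75.2%


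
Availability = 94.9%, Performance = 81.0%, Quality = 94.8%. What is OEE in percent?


Formula: OEE = Availability * Performance * Quality / 10000
A * P = 94.9% * 81.0% / 100 = 76.87%
OEE = 76.87% * 94.8% / 100 = 72.9%

72.9%


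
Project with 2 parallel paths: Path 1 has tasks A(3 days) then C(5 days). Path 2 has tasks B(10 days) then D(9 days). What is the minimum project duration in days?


Path 1 = 3 + 5 = 8 days
Path 2 = 10 + 9 = 19 days
Duration = max(8, 19) = 19 days

19 days


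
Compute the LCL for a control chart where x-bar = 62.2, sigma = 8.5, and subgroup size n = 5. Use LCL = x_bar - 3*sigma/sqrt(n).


LCL = 62.2 - 3 * 8.5 / sqrt(5)

50.8


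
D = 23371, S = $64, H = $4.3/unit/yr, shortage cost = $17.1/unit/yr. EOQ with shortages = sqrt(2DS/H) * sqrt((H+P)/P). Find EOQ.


Formula: EOQ* = sqrt(2DS/H) * sqrt((H+P)/P)
Base EOQ = sqrt(2*23371*64/4.3) = 834.08 units
Correction = sqrt((4.3+17.1)/17.1) = 1.11869
EOQ* = 834.08 * 1.11869 = 933.1 units

933.1 units


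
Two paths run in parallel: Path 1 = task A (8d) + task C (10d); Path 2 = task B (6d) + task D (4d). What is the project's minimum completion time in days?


Path 1 = 8 + 10 = 18 days
Path 2 = 6 + 4 = 10 days
Duration = max(18, 10) = 18 days

18 days


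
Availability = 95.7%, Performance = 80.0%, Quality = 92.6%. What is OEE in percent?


Formula: OEE = Availability * Performance * Quality / 10000
A * P = 95.7% * 80.0% / 100 = 76.56%
OEE = 76.56% * 92.6% / 100 = 70.9%

70.9%


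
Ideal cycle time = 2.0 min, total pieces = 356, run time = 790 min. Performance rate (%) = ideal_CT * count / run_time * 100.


Formula: Performance = (Ideal CT * Total Count) / Run Time * 100
Ideal output time = 2.0 * 356 = 712.0 min
Performance = 712.0 / 790 * 100 = 90.1%

90.1%


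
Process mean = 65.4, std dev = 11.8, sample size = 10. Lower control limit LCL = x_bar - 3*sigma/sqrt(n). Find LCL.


LCL = 65.4 - 3 * 11.8 / sqrt(10)

54.21


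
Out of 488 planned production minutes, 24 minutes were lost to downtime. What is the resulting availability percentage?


Formula: Availability = (Planned Time - Downtime) / Planned Time * 100
Uptime = 488 - 24 = 464 min
Availability = 464 / 488 * 100 = 95.1%

95.1%


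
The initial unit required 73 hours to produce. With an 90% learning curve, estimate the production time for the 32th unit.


Formula: T_n = T_1 * (learning_rate)^(log2(n)) where learning_rate = rate/100
Doublings = log2(32) = 5
T_n = 73 * 0.9^5
T_n = 73 * 0.5905 = 43.1 hours

43.1 hours


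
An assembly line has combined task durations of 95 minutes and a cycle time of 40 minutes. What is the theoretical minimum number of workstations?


Formula: N_min = ceil(Sum of Task Times / Cycle Time)
N_min = ceil(95 min / 40 min) = ceil(2.375)
N_min = 3 stations

3


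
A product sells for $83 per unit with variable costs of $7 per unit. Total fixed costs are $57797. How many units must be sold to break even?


Formula: BEQ = Fixed Costs / (Price - Variable Cost)
Contribution margin = $83 - $7 = $76/unit
BEQ = ceil($57797 / $76/unit) = ceil(760.49) = 761 units

761 units


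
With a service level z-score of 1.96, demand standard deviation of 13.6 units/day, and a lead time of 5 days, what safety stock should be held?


Formula: SS = z * sigma_d * sqrt(LT)
sqrt(LT) = sqrt(5) = 2.2361
SS = 1.96 * 13.6 * 2.2361
SS = 59.6 units

59.6 units


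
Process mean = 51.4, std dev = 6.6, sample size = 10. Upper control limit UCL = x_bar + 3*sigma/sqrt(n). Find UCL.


UCL = 51.4 + 3 * 6.6 / sqrt(10)

57.66


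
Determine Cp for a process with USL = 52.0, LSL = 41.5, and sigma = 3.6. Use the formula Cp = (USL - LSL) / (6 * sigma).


Cp = (52.0 - 41.5) / (6 * 3.6)

0.49


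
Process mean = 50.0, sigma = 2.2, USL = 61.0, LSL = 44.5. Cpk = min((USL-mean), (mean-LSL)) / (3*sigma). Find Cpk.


Cpu = (61.0 - 50.0) / (3 * 2.2) = 1.67
Cpl = (50.0 - 44.5) / (3 * 2.2) = 0.83
Cpk = min(1.67, 0.83) = 0.83

0.83


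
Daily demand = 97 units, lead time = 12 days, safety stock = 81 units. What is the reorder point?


Formula: ROP = (Daily Demand * Lead Time) + Safety Stock
Demand during lead time = 97 * 12 = 1164 units
ROP = 1164 + 81 = 1245 units

1245 units
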